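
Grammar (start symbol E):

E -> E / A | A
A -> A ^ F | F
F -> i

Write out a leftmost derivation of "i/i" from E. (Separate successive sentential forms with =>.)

E => E/A => A/A => F/A => i/A => i/F => i/i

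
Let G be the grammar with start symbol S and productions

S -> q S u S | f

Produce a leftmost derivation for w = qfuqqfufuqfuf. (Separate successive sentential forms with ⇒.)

S ⇒ qSuS   [S -> q S u S]
qSuS ⇒ qfuS   [S -> f]
qfuS ⇒ qfuqSuS   [S -> q S u S]
qfuqSuS ⇒ qfuqqSuSuS   [S -> q S u S]
qfuqqSuSuS ⇒ qfuqqfuSuS   [S -> f]
qfuqqfuSuS ⇒ qfuqqfufuS   [S -> f]
qfuqqfufuS ⇒ qfuqqfufuqSuS   [S -> q S u S]
qfuqqfufuqSuS ⇒ qfuqqfufuqfuS   [S -> f]
qfuqqfufuqfuS ⇒ qfuqqfufuqfuf   [S -> f]

S ⇒ qSuS ⇒ qfuS ⇒ qfuqSuS ⇒ qfuqqSuSuS ⇒ qfuqqfuSuS ⇒ qfuqqfufuS ⇒ qfuqqfufuqSuS ⇒ qfuqqfufuqfuS ⇒ qfuqqfufuqfuf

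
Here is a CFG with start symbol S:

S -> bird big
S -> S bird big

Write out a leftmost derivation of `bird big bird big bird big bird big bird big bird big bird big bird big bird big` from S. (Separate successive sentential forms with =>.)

S => S bird big => S bird big bird big => S bird big bird big bird big => S bird big bird big bird big bird big => S bird big bird big bird big bird big bird big => S bird big bird big bird big bird big bird big bird big => S bird big bird big bird big bird big bird big bird big bird big => S bird big bird big bird big bird big bird big bird big bird big bird big => bird big bird big bird big bird big bird big bird big bird big bird big bird big

S => S bird big   [S -> S bird big]
S bird big => S bird big bird big   [S -> S bird big]
S bird big bird big => S bird big bird big bird big   [S -> S bird big]
S bird big bird big bird big => S bird big bird big bird big bird big   [S -> S bird big]
S bird big bird big bird big bird big => S bird big bird big bird big bird big bird big   [S -> S bird big]
S bird big bird big bird big bird big bird big => S bird big bird big bird big bird big bird big bird big   [S -> S bird big]
S bird big bird big bird big bird big bird big bird big => S bird big bird big bird big bird big bird big bird big bird big   [S -> S bird big]
S bird big bird big bird big bird big bird big bird big bird big => S bird big bird big bird big bird big bird big bird big bird big bird big   [S -> S bird big]
S bird big bird big bird big bird big bird big bird big bird big bird big => bird big bird big bird big bird big bird big bird big bird big bird big bird big   [S -> bird big]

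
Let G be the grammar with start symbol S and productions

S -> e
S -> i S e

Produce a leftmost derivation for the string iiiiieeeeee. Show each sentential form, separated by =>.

S => iSe => iiSee => iiiSeee => iiiiSeeee => iiiiiSeeeee => iiiiieeeeee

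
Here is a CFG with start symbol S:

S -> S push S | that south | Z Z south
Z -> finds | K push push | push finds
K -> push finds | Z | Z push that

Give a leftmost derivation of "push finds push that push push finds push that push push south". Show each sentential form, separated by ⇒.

S ⇒ Z Z south ⇒ K push push Z south ⇒ Z push that push push Z south ⇒ push finds push that push push Z south ⇒ push finds push that push push K push push south ⇒ push finds push that push push Z push that push push south ⇒ push finds push that push push finds push that push push south

S ⇒ Z Z south   [S -> Z Z south]
Z Z south ⇒ K push push Z south   [Z -> K push push]
K push push Z south ⇒ Z push that push push Z south   [K -> Z push that]
Z push that push push Z south ⇒ push finds push that push push Z south   [Z -> push finds]
push finds push that push push Z south ⇒ push finds push that push push K push push south   [Z -> K push push]
push finds push that push push K push push south ⇒ push finds push that push push Z push that push push south   [K -> Z push that]
push finds push that push push Z push that push push south ⇒ push finds push that push push finds push that push push south   [Z -> finds]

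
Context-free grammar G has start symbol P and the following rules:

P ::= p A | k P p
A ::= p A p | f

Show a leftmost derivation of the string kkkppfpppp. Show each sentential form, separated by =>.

P => kPp   [P ::= k P p]
kPp => kkPpp   [P ::= k P p]
kkPpp => kkkPppp   [P ::= k P p]
kkkPppp => kkkpAppp   [P ::= p A]
kkkpAppp => kkkppApppp   [A ::= p A p]
kkkppApppp => kkkppfpppp   [A ::= f]

P => kPp => kkPpp => kkkPppp => kkkpAppp => kkkppApppp => kkkppfpppp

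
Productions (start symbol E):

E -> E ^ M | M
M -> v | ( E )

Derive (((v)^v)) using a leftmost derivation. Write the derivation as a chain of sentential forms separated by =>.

E => M   [E -> M]
M => (E)   [M -> ( E )]
(E) => (M)   [E -> M]
(M) => ((E))   [M -> ( E )]
((E)) => ((E^M))   [E -> E ^ M]
((E^M)) => ((M^M))   [E -> M]
((M^M)) => (((E)^M))   [M -> ( E )]
(((E)^M)) => (((M)^M))   [E -> M]
(((M)^M)) => (((v)^M))   [M -> v]
(((v)^M)) => (((v)^v))   [M -> v]

E=>M=>(E)=>(M)=>((E))=>((E^M))=>((M^M))=>(((E)^M))=>(((M)^M))=>(((v)^M))=>(((v)^v))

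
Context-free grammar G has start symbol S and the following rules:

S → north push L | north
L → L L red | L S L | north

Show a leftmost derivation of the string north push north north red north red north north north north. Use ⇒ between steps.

S ⇒ north push L   [S → north push L]
north push L ⇒ north push L S L   [L → L S L]
north push L S L ⇒ north push L S L S L   [L → L S L]
north push L S L S L ⇒ north push L L red S L S L   [L → L L red]
north push L L red S L S L ⇒ north push L L red L red S L S L   [L → L L red]
north push L L red L red S L S L ⇒ north push north L red L red S L S L   [L → north]
north push north L red L red S L S L ⇒ north push north north red L red S L S L   [L → north]
north push north north red L red S L S L ⇒ north push north north red north red S L S L   [L → north]
north push north north red north red S L S L ⇒ north push north north red north red north L S L   [S → north]
north push north north red north red north L S L ⇒ north push north north red north red north north S L   [L → north]
north push north north red north red north north S L ⇒ north push north north red north red north north north L   [S → north]
north push north north red north red north north north L ⇒ north push north north red north red north north north north   [L → north]

S ⇒ north push L ⇒ north push L S L ⇒ north push L S L S L ⇒ north push L L red S L S L ⇒ north push L L red L red S L S L ⇒ north push north L red L red S L S L ⇒ north push north north red L red S L S L ⇒ north push north north red north red S L S L ⇒ north push north north red north red north L S L ⇒ north push north north red north red north north S L ⇒ north push north north red north red north north north L ⇒ north push north north red north red north north north north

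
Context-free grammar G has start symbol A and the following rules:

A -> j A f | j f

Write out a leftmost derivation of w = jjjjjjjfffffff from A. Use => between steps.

A => jAf   [A -> j A f]
jAf => jjAff   [A -> j A f]
jjAff => jjjAfff   [A -> j A f]
jjjAfff => jjjjAffff   [A -> j A f]
jjjjAffff => jjjjjAfffff   [A -> j A f]
jjjjjAfffff => jjjjjjAffffff   [A -> j A f]
jjjjjjAffffff => jjjjjjjfffffff   [A -> j f]

A => jAf => jjAff => jjjAfff => jjjjAffff => jjjjjAfffff => jjjjjjAffffff => jjjjjjjfffffff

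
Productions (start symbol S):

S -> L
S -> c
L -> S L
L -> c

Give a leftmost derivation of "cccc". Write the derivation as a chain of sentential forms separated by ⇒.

S ⇒ L   [S -> L]
L ⇒ SL   [L -> S L]
SL ⇒ cL   [S -> c]
cL ⇒ cSL   [L -> S L]
cSL ⇒ cLL   [S -> L]
cLL ⇒ cSLL   [L -> S L]
cSLL ⇒ ccLL   [S -> c]
ccLL ⇒ cccL   [L -> c]
cccL ⇒ cccc   [L -> c]

S⇒L⇒SL⇒cL⇒cSL⇒cLL⇒cSLL⇒ccLL⇒cccL⇒cccc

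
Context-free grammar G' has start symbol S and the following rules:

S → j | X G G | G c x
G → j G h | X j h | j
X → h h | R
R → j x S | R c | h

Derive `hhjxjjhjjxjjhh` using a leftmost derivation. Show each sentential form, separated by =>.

S => XGG => hhGG => hhXjhG => hhRjhG => hhjxSjhG => hhjxjjhG => hhjxjjhjGh => hhjxjjhjXjhh => hhjxjjhjRjhh => hhjxjjhjjxSjhh => hhjxjjhjjxjjhh

S => XGG   [S → X G G]
XGG => hhGG   [X → h h]
hhGG => hhXjhG   [G → X j h]
hhXjhG => hhRjhG   [X → R]
hhRjhG => hhjxSjhG   [R → j x S]
hhjxSjhG => hhjxjjhG   [S → j]
hhjxjjhG => hhjxjjhjGh   [G → j G h]
hhjxjjhjGh => hhjxjjhjXjhh   [G → X j h]
hhjxjjhjXjhh => hhjxjjhjRjhh   [X → R]
hhjxjjhjRjhh => hhjxjjhjjxSjhh   [R → j x S]
hhjxjjhjjxSjhh => hhjxjjhjjxjjhh   [S → j]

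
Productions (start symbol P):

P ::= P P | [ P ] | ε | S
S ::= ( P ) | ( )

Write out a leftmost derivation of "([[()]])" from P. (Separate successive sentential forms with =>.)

P => S   [P ::= S]
S => (P)   [S ::= ( P )]
(P) => (PP)   [P ::= P P]
(PP) => (PPP)   [P ::= P P]
(PPP) => ([P]PP)   [P ::= [ P ]]
([P]PP) => ([[P]]PP)   [P ::= [ P ]]
([[P]]PP) => ([[S]]PP)   [P ::= S]
([[S]]PP) => ([[()]]PP)   [S ::= ( )]
([[()]]PP) => ([[()]]P)   [P ::= ε]
([[()]]P) => ([[()]])   [P ::= ε]

P=>S=>(P)=>(PP)=>(PPP)=>([P]PP)=>([[P]]PP)=>([[S]]PP)=>([[()]]PP)=>([[()]]P)=>([[()]])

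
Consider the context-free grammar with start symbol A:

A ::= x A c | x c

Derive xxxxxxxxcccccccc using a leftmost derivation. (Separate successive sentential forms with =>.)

A => xAc   [A ::= x A c]
xAc => xxAcc   [A ::= x A c]
xxAcc => xxxAccc   [A ::= x A c]
xxxAccc => xxxxAcccc   [A ::= x A c]
xxxxAcccc => xxxxxAccccc   [A ::= x A c]
xxxxxAccccc => xxxxxxAcccccc   [A ::= x A c]
xxxxxxAcccccc => xxxxxxxAccccccc   [A ::= x A c]
xxxxxxxAccccccc => xxxxxxxxcccccccc   [A ::= x c]

A => xAc => xxAcc => xxxAccc => xxxxAcccc => xxxxxAccccc => xxxxxxAcccccc => xxxxxxxAccccccc => xxxxxxxxcccccccc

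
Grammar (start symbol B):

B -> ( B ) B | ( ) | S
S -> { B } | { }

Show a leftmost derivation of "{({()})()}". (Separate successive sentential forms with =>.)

B => S   [B -> S]
S => {B}   [S -> { B }]
{B} => {(B)B}   [B -> ( B ) B]
{(B)B} => {(S)B}   [B -> S]
{(S)B} => {({B})B}   [S -> { B }]
{({B})B} => {({()})B}   [B -> ( )]
{({()})B} => {({()})()}   [B -> ( )]

B=>S=>{B}=>{(B)B}=>{(S)B}=>{({B})B}=>{({()})B}=>{({()})()}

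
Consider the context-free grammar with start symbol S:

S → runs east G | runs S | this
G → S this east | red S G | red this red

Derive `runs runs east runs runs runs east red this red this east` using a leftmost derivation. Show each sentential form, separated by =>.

S => runs S   [S → runs S]
runs S => runs runs east G   [S → runs east G]
runs runs east G => runs runs east S this east   [G → S this east]
runs runs east S this east => runs runs east runs S this east   [S → runs S]
runs runs east runs S this east => runs runs east runs runs S this east   [S → runs S]
runs runs east runs runs S this east => runs runs east runs runs runs east G this east   [S → runs east G]
runs runs east runs runs runs east G this east => runs runs east runs runs runs east red this red this east   [G → red this red]

S => runs S => runs runs east G => runs runs east S this east => runs runs east runs S this east => runs runs east runs runs S this east => runs runs east runs runs runs east G this east => runs runs east runs runs runs east red this red this east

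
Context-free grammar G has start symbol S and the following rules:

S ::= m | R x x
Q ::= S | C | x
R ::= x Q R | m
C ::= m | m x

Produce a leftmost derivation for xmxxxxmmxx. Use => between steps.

S=>Rxx=>xQRxx=>xCRxx=>xmxRxx=>xmxxQRxx=>xmxxxRxx=>xmxxxxQRxx=>xmxxxxSRxx=>xmxxxxmRxx=>xmxxxxmmxx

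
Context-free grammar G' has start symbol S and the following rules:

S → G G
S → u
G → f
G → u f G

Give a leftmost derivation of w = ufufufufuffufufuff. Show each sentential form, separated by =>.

S => GG   [S → G G]
GG => ufGG   [G → u f G]
ufGG => ufufGG   [G → u f G]
ufufGG => ufufufGG   [G → u f G]
ufufufGG => ufufufufGG   [G → u f G]
ufufufufGG => ufufufufufGG   [G → u f G]
ufufufufufGG => ufufufufuffG   [G → f]
ufufufufuffG => ufufufufuffufG   [G → u f G]
ufufufufuffufG => ufufufufuffufufG   [G → u f G]
ufufufufuffufufG => ufufufufuffufufufG   [G → u f G]
ufufufufuffufufufG => ufufufufuffufufuff   [G → f]

S => GG => ufGG => ufufGG => ufufufGG => ufufufufGG => ufufufufufGG => ufufufufuffG => ufufufufuffufG => ufufufufuffufufG => ufufufufuffufufufG => ufufufufuffufufuff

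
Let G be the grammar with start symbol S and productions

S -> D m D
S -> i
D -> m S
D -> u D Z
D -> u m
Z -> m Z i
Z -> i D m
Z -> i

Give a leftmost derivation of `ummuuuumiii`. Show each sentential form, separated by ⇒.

S⇒DmD⇒ummD⇒ummuDZ⇒ummuuDZZ⇒ummuuuDZZZ⇒ummuuuumZZZ⇒ummuuuumiZZ⇒ummuuuumiiZ⇒ummuuuumiii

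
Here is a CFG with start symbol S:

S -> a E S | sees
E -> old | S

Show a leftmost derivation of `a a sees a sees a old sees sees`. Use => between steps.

S => a E S   [S -> a E S]
a E S => a S S   [E -> S]
a S S => a a E S S   [S -> a E S]
a a E S S => a a S S S   [E -> S]
a a S S S => a a sees S S   [S -> sees]
a a sees S S => a a sees a E S S   [S -> a E S]
a a sees a E S S => a a sees a S S S   [E -> S]
a a sees a S S S => a a sees a sees S S   [S -> sees]
a a sees a sees S S => a a sees a sees a E S S   [S -> a E S]
a a sees a sees a E S S => a a sees a sees a old S S   [E -> old]
a a sees a sees a old S S => a a sees a sees a old sees S   [S -> sees]
a a sees a sees a old sees S => a a sees a sees a old sees sees   [S -> sees]

S => a E S => a S S => a a E S S => a a S S S => a a sees S S => a a sees a E S S => a a sees a S S S => a a sees a sees S S => a a sees a sees a E S S => a a sees a sees a old S S => a a sees a sees a old sees S => a a sees a sees a old sees sees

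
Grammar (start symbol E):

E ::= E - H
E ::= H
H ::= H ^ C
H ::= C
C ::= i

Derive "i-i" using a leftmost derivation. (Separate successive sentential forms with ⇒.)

E ⇒ E-H   [E ::= E - H]
E-H ⇒ H-H   [E ::= H]
H-H ⇒ C-H   [H ::= C]
C-H ⇒ i-H   [C ::= i]
i-H ⇒ i-C   [H ::= C]
i-C ⇒ i-i   [C ::= i]

E ⇒ E-H ⇒ H-H ⇒ C-H ⇒ i-H ⇒ i-C ⇒ i-i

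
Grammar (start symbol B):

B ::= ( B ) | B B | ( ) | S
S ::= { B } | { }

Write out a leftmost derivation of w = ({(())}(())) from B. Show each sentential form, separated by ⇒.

B⇒(B)⇒(BB)⇒(SB)⇒({B}B)⇒({(B)}B)⇒({(())}B)⇒({(())}(B))⇒({(())}(()))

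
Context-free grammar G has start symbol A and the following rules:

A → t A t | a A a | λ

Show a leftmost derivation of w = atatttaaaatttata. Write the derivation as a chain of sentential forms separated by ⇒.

A ⇒ aAa   [A → a A a]
aAa ⇒ atAta   [A → t A t]
atAta ⇒ ataAata   [A → a A a]
ataAata ⇒ atatAtata   [A → t A t]
atatAtata ⇒ atattAttata   [A → t A t]
atattAttata ⇒ atatttAtttata   [A → t A t]
atatttAtttata ⇒ atatttaAatttata   [A → a A a]
atatttaAatttata ⇒ atatttaaAaatttata   [A → a A a]
atatttaaAaatttata ⇒ atatttaaaatttata   [A → λ]

A ⇒ aAa ⇒ atAta ⇒ ataAata ⇒ atatAtata ⇒ atattAttata ⇒ atatttAtttata ⇒ atatttaAatttata ⇒ atatttaaAaatttata ⇒ atatttaaaatttata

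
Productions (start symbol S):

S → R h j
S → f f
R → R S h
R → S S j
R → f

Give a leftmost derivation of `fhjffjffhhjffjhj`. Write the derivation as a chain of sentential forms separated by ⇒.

S⇒Rhj⇒SSjhj⇒RhjSjhj⇒RShhjSjhj⇒SSjShhjSjhj⇒RhjSjShhjSjhj⇒fhjSjShhjSjhj⇒fhjffjShhjSjhj⇒fhjffjffhhjSjhj⇒fhjffjffhhjffjhj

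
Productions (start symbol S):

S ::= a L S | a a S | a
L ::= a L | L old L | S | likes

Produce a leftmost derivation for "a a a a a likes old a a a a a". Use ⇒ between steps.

S ⇒ a a S ⇒ a a a L S ⇒ a a a a L S ⇒ a a a a a L S ⇒ a a a a a L old L S ⇒ a a a a a likes old L S ⇒ a a a a a likes old a L S ⇒ a a a a a likes old a S S ⇒ a a a a a likes old a a S ⇒ a a a a a likes old a a a a S ⇒ a a a a a likes old a a a a a

S ⇒ a a S   [S ::= a a S]
a a S ⇒ a a a L S   [S ::= a L S]
a a a L S ⇒ a a a a L S   [L ::= a L]
a a a a L S ⇒ a a a a a L S   [L ::= a L]
a a a a a L S ⇒ a a a a a L old L S   [L ::= L old L]
a a a a a L old L S ⇒ a a a a a likes old L S   [L ::= likes]
a a a a a likes old L S ⇒ a a a a a likes old a L S   [L ::= a L]
a a a a a likes old a L S ⇒ a a a a a likes old a S S   [L ::= S]
a a a a a likes old a S S ⇒ a a a a a likes old a a S   [S ::= a]
a a a a a likes old a a S ⇒ a a a a a likes old a a a a S   [S ::= a a S]
a a a a a likes old a a a a S ⇒ a a a a a likes old a a a a a   [S ::= a]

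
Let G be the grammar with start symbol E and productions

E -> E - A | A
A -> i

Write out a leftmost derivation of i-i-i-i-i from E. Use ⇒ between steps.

E ⇒ E-A   [E -> E - A]
E-A ⇒ E-A-A   [E -> E - A]
E-A-A ⇒ E-A-A-A   [E -> E - A]
E-A-A-A ⇒ E-A-A-A-A   [E -> E - A]
E-A-A-A-A ⇒ A-A-A-A-A   [E -> A]
A-A-A-A-A ⇒ i-A-A-A-A   [A -> i]
i-A-A-A-A ⇒ i-i-A-A-A   [A -> i]
i-i-A-A-A ⇒ i-i-i-A-A   [A -> i]
i-i-i-A-A ⇒ i-i-i-i-A   [A -> i]
i-i-i-i-A ⇒ i-i-i-i-i   [A -> i]

E ⇒ E-A ⇒ E-A-A ⇒ E-A-A-A ⇒ E-A-A-A-A ⇒ A-A-A-A-A ⇒ i-A-A-A-A ⇒ i-i-A-A-A ⇒ i-i-i-A-A ⇒ i-i-i-i-A ⇒ i-i-i-i-i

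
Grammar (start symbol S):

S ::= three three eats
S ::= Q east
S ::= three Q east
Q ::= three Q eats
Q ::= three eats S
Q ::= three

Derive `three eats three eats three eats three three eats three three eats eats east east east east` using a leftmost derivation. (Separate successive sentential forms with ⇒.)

S ⇒ Q east ⇒ three eats S east ⇒ three eats Q east east ⇒ three eats three eats S east east ⇒ three eats three eats Q east east east ⇒ three eats three eats three eats S east east east ⇒ three eats three eats three eats Q east east east east ⇒ three eats three eats three eats three Q eats east east east east ⇒ three eats three eats three eats three three eats S eats east east east east ⇒ three eats three eats three eats three three eats three three eats eats east east east east

S ⇒ Q east   [S ::= Q east]
Q east ⇒ three eats S east   [Q ::= three eats S]
three eats S east ⇒ three eats Q east east   [S ::= Q east]
three eats Q east east ⇒ three eats three eats S east east   [Q ::= three eats S]
three eats three eats S east east ⇒ three eats three eats Q east east east   [S ::= Q east]
three eats three eats Q east east east ⇒ three eats three eats three eats S east east east   [Q ::= three eats S]
three eats three eats three eats S east east east ⇒ three eats three eats three eats Q east east east east   [S ::= Q east]
three eats three eats three eats Q east east east east ⇒ three eats three eats three eats three Q eats east east east east   [Q ::= three Q eats]
three eats three eats three eats three Q eats east east east east ⇒ three eats three eats three eats three three eats S eats east east east east   [Q ::= three eats S]
three eats three eats three eats three three eats S eats east east east east ⇒ three eats three eats three eats three three eats three three eats eats east east east east   [S ::= three three eats]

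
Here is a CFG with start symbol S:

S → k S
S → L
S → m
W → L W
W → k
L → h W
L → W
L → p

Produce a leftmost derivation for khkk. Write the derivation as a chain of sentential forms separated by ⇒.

S⇒kS⇒kL⇒kW⇒kLW⇒khWW⇒khkW⇒khkk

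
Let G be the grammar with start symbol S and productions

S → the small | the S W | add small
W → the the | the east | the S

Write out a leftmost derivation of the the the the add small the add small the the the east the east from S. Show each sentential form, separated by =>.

S => the S W   [S → the S W]
the S W => the the S W W   [S → the S W]
the the S W W => the the the S W W W   [S → the S W]
the the the S W W W => the the the the S W W W W   [S → the S W]
the the the the S W W W W => the the the the add small W W W W   [S → add small]
the the the the add small W W W W => the the the the add small the S W W W   [W → the S]
the the the the add small the S W W W => the the the the add small the add small W W W   [S → add small]
the the the the add small the add small W W W => the the the the add small the add small the the W W   [W → the the]
the the the the add small the add small the the W W => the the the the add small the add small the the the east W   [W → the east]
the the the the add small the add small the the the east W => the the the the add small the add small the the the east the east   [W → the east]

S => the S W => the the S W W => the the the S W W W => the the the the S W W W W => the the the the add small W W W W => the the the the add small the S W W W => the the the the add small the add small W W W => the the the the add small the add small the the W W => the the the the add small the add small the the the east W => the the the the add small the add small the the the east the east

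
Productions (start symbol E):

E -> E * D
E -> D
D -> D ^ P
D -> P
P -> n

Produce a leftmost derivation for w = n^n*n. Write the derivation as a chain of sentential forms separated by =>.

E => E*D => D*D => D^P*D => P^P*D => n^P*D => n^n*D => n^n*P => n^n*n

E => E*D   [E -> E * D]
E*D => D*D   [E -> D]
D*D => D^P*D   [D -> D ^ P]
D^P*D => P^P*D   [D -> P]
P^P*D => n^P*D   [P -> n]
n^P*D => n^n*D   [P -> n]
n^n*D => n^n*P   [D -> P]
n^n*P => n^n*n   [P -> n]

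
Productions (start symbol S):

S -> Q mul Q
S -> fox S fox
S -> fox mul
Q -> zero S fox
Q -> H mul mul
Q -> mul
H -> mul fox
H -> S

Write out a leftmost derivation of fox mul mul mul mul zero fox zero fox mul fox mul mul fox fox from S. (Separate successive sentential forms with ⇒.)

S ⇒ Q mul Q   [S -> Q mul Q]
Q mul Q ⇒ H mul mul mul Q   [Q -> H mul mul]
H mul mul mul Q ⇒ S mul mul mul Q   [H -> S]
S mul mul mul Q ⇒ fox mul mul mul mul Q   [S -> fox mul]
fox mul mul mul mul Q ⇒ fox mul mul mul mul zero S fox   [Q -> zero S fox]
fox mul mul mul mul zero S fox ⇒ fox mul mul mul mul zero fox S fox fox   [S -> fox S fox]
fox mul mul mul mul zero fox S fox fox ⇒ fox mul mul mul mul zero fox Q mul Q fox fox   [S -> Q mul Q]
fox mul mul mul mul zero fox Q mul Q fox fox ⇒ fox mul mul mul mul zero fox zero S fox mul Q fox fox   [Q -> zero S fox]
fox mul mul mul mul zero fox zero S fox mul Q fox fox ⇒ fox mul mul mul mul zero fox zero fox mul fox mul Q fox fox   [S -> fox mul]
fox mul mul mul mul zero fox zero fox mul fox mul Q fox fox ⇒ fox mul mul mul mul zero fox zero fox mul fox mul mul fox fox   [Q -> mul]

S ⇒ Q mul Q ⇒ H mul mul mul Q ⇒ S mul mul mul Q ⇒ fox mul mul mul mul Q ⇒ fox mul mul mul mul zero S fox ⇒ fox mul mul mul mul zero fox S fox fox ⇒ fox mul mul mul mul zero fox Q mul Q fox fox ⇒ fox mul mul mul mul zero fox zero S fox mul Q fox fox ⇒ fox mul mul mul mul zero fox zero fox mul fox mul Q fox fox ⇒ fox mul mul mul mul zero fox zero fox mul fox mul mul fox fox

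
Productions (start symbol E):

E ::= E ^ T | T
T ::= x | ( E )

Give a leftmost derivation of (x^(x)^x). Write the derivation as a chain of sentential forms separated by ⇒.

E ⇒ T ⇒ (E) ⇒ (E^T) ⇒ (E^T^T) ⇒ (T^T^T) ⇒ (x^T^T) ⇒ (x^(E)^T) ⇒ (x^(T)^T) ⇒ (x^(x)^T) ⇒ (x^(x)^x)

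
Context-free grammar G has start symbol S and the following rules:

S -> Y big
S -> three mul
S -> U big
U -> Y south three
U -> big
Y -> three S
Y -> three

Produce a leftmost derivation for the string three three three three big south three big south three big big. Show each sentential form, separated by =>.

S => Y big => three S big => three U big big => three Y south three big big => three three S south three big big => three three U big south three big big => three three Y south three big south three big big => three three three S south three big south three big big => three three three Y big south three big south three big big => three three three three big south three big south three big big

S => Y big   [S -> Y big]
Y big => three S big   [Y -> three S]
three S big => three U big big   [S -> U big]
three U big big => three Y south three big big   [U -> Y south three]
three Y south three big big => three three S south three big big   [Y -> three S]
three three S south three big big => three three U big south three big big   [S -> U big]
three three U big south three big big => three three Y south three big south three big big   [U -> Y south three]
three three Y south three big south three big big => three three three S south three big south three big big   [Y -> three S]
three three three S south three big south three big big => three three three Y big south three big south three big big   [S -> Y big]
three three three Y big south three big south three big big => three three three three big south three big south three big big   [Y -> three]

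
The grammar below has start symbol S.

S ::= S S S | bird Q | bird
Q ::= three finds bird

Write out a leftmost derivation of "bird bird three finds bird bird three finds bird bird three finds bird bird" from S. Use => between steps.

S => S S S => S S S S S => bird S S S S => bird bird Q S S S => bird bird three finds bird S S S => bird bird three finds bird bird Q S S => bird bird three finds bird bird three finds bird S S => bird bird three finds bird bird three finds bird bird Q S => bird bird three finds bird bird three finds bird bird three finds bird S => bird bird three finds bird bird three finds bird bird three finds bird bird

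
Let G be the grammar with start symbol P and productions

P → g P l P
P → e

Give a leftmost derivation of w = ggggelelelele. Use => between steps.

P => gPlP   [P → g P l P]
gPlP => ggPlPlP   [P → g P l P]
ggPlPlP => gggPlPlPlP   [P → g P l P]
gggPlPlPlP => ggggPlPlPlPlP   [P → g P l P]
ggggPlPlPlPlP => ggggelPlPlPlP   [P → e]
ggggelPlPlPlP => ggggelelPlPlP   [P → e]
ggggelelPlPlP => ggggelelelPlP   [P → e]
ggggelelelPlP => ggggelelelelP   [P → e]
ggggelelelelP => ggggelelelele   [P → e]

P => gPlP => ggPlPlP => gggPlPlPlP => ggggPlPlPlPlP => ggggelPlPlPlP => ggggelelPlPlP => ggggelelelPlP => ggggelelelelP => ggggelelelele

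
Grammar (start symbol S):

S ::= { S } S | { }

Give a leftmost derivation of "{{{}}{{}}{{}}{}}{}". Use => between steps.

S => {S}S => {{S}S}S => {{{}}S}S => {{{}}{S}S}S => {{{}}{{}}S}S => {{{}}{{}}{S}S}S => {{{}}{{}}{{}}S}S => {{{}}{{}}{{}}{}}S => {{{}}{{}}{{}}{}}{}

S => {S}S   [S ::= { S } S]
{S}S => {{S}S}S   [S ::= { S } S]
{{S}S}S => {{{}}S}S   [S ::= { }]
{{{}}S}S => {{{}}{S}S}S   [S ::= { S } S]
{{{}}{S}S}S => {{{}}{{}}S}S   [S ::= { }]
{{{}}{{}}S}S => {{{}}{{}}{S}S}S   [S ::= { S } S]
{{{}}{{}}{S}S}S => {{{}}{{}}{{}}S}S   [S ::= { }]
{{{}}{{}}{{}}S}S => {{{}}{{}}{{}}{}}S   [S ::= { }]
{{{}}{{}}{{}}{}}S => {{{}}{{}}{{}}{}}{}   [S ::= { }]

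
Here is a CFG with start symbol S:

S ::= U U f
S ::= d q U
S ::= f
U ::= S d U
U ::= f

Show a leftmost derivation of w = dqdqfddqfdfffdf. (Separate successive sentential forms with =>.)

S=>dqU=>dqSdU=>dqdqUdU=>dqdqfdU=>dqdqfdSdU=>dqdqfdUUfdU=>dqdqfdSdUUfdU=>dqdqfddqUdUUfdU=>dqdqfddqfdUUfdU=>dqdqfddqfdfUfdU=>dqdqfddqfdfffdU=>dqdqfddqfdfffdf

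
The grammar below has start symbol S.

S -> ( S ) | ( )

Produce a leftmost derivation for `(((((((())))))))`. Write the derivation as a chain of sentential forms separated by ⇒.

S⇒(S)⇒((S))⇒(((S)))⇒((((S))))⇒(((((S)))))⇒((((((S))))))⇒(((((((S)))))))⇒(((((((())))))))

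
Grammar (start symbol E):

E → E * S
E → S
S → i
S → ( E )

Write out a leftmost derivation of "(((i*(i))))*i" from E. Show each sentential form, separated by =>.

E => E*S   [E → E * S]
E*S => S*S   [E → S]
S*S => (E)*S   [S → ( E )]
(E)*S => (S)*S   [E → S]
(S)*S => ((E))*S   [S → ( E )]
((E))*S => ((S))*S   [E → S]
((S))*S => (((E)))*S   [S → ( E )]
(((E)))*S => (((E*S)))*S   [E → E * S]
(((E*S)))*S => (((S*S)))*S   [E → S]
(((S*S)))*S => (((i*S)))*S   [S → i]
(((i*S)))*S => (((i*(E))))*S   [S → ( E )]
(((i*(E))))*S => (((i*(S))))*S   [E → S]
(((i*(S))))*S => (((i*(i))))*S   [S → i]
(((i*(i))))*S => (((i*(i))))*i   [S → i]

E => E*S => S*S => (E)*S => (S)*S => ((E))*S => ((S))*S => (((E)))*S => (((E*S)))*S => (((S*S)))*S => (((i*S)))*S => (((i*(E))))*S => (((i*(S))))*S => (((i*(i))))*S => (((i*(i))))*i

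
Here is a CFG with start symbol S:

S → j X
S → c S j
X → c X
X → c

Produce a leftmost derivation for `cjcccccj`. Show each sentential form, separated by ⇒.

S ⇒ cSj ⇒ cjXj ⇒ cjcXj ⇒ cjccXj ⇒ cjcccXj ⇒ cjccccXj ⇒ cjcccccj

S ⇒ cSj   [S → c S j]
cSj ⇒ cjXj   [S → j X]
cjXj ⇒ cjcXj   [X → c X]
cjcXj ⇒ cjccXj   [X → c X]
cjccXj ⇒ cjcccXj   [X → c X]
cjcccXj ⇒ cjccccXj   [X → c X]
cjccccXj ⇒ cjcccccj   [X → c]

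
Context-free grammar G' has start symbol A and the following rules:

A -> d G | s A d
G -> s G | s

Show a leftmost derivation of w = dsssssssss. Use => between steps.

A => dG => dsG => dssG => dsssG => dssssG => dsssssG => dssssssG => dsssssssG => dssssssssG => dsssssssss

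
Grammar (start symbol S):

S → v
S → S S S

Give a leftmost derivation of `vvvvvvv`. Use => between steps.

S => SSS   [S → S S S]
SSS => SSSSS   [S → S S S]
SSSSS => SSSSSSS   [S → S S S]
SSSSSSS => vSSSSSS   [S → v]
vSSSSSS => vvSSSSS   [S → v]
vvSSSSS => vvvSSSS   [S → v]
vvvSSSS => vvvvSSS   [S → v]
vvvvSSS => vvvvvSS   [S → v]
vvvvvSS => vvvvvvS   [S → v]
vvvvvvS => vvvvvvv   [S → v]

S => SSS => SSSSS => SSSSSSS => vSSSSSS => vvSSSSS => vvvSSSS => vvvvSSS => vvvvvSS => vvvvvvS => vvvvvvv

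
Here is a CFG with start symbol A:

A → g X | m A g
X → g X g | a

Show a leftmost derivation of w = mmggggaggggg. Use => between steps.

A => mAg   [A → m A g]
mAg => mmAgg   [A → m A g]
mmAgg => mmgXgg   [A → g X]
mmgXgg => mmggXggg   [X → g X g]
mmggXggg => mmgggXgggg   [X → g X g]
mmgggXgggg => mmggggXggggg   [X → g X g]
mmggggXggggg => mmggggaggggg   [X → a]

A=>mAg=>mmAgg=>mmgXgg=>mmggXggg=>mmgggXgggg=>mmggggXggggg=>mmggggaggggg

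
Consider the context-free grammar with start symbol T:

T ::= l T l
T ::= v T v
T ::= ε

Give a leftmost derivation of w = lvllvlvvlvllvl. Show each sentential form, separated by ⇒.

T ⇒ lTl   [T ::= l T l]
lTl ⇒ lvTvl   [T ::= v T v]
lvTvl ⇒ lvlTlvl   [T ::= l T l]
lvlTlvl ⇒ lvllTllvl   [T ::= l T l]
lvllTllvl ⇒ lvllvTvllvl   [T ::= v T v]
lvllvTvllvl ⇒ lvllvlTlvllvl   [T ::= l T l]
lvllvlTlvllvl ⇒ lvllvlvTvlvllvl   [T ::= v T v]
lvllvlvTvlvllvl ⇒ lvllvlvvlvllvl   [T ::= ε]

T ⇒ lTl ⇒ lvTvl ⇒ lvlTlvl ⇒ lvllTllvl ⇒ lvllvTvllvl ⇒ lvllvlTlvllvl ⇒ lvllvlvTvlvllvl ⇒ lvllvlvvlvllvl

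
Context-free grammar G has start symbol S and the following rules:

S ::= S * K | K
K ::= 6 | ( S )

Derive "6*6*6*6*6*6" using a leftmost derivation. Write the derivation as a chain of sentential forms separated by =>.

S => S*K => S*K*K => S*K*K*K => S*K*K*K*K => S*K*K*K*K*K => K*K*K*K*K*K => 6*K*K*K*K*K => 6*6*K*K*K*K => 6*6*6*K*K*K => 6*6*6*6*K*K => 6*6*6*6*6*K => 6*6*6*6*6*6

S => S*K   [S ::= S * K]
S*K => S*K*K   [S ::= S * K]
S*K*K => S*K*K*K   [S ::= S * K]
S*K*K*K => S*K*K*K*K   [S ::= S * K]
S*K*K*K*K => S*K*K*K*K*K   [S ::= S * K]
S*K*K*K*K*K => K*K*K*K*K*K   [S ::= K]
K*K*K*K*K*K => 6*K*K*K*K*K   [K ::= 6]
6*K*K*K*K*K => 6*6*K*K*K*K   [K ::= 6]
6*6*K*K*K*K => 6*6*6*K*K*K   [K ::= 6]
6*6*6*K*K*K => 6*6*6*6*K*K   [K ::= 6]
6*6*6*6*K*K => 6*6*6*6*6*K   [K ::= 6]
6*6*6*6*6*K => 6*6*6*6*6*6   [K ::= 6]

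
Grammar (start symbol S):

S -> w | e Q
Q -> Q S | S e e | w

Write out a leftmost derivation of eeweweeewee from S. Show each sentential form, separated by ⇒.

S ⇒ eQ ⇒ eQS ⇒ eSeeS ⇒ eeQeeS ⇒ eeQSeeS ⇒ eewSeeS ⇒ eeweQeeS ⇒ eeweweeS ⇒ eeweweeeQ ⇒ eeweweeeSee ⇒ eeweweeewee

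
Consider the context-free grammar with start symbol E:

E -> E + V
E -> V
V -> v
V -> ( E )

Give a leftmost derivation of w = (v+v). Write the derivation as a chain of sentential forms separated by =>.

E=>V=>(E)=>(E+V)=>(V+V)=>(v+V)=>(v+v)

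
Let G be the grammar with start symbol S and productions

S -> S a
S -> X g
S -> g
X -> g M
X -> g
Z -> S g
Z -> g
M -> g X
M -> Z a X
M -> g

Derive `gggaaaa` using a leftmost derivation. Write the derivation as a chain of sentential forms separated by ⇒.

S ⇒ Sa   [S -> S a]
Sa ⇒ Saa   [S -> S a]
Saa ⇒ Saaa   [S -> S a]
Saaa ⇒ Saaaa   [S -> S a]
Saaaa ⇒ Xgaaaa   [S -> X g]
Xgaaaa ⇒ gMgaaaa   [X -> g M]
gMgaaaa ⇒ gggaaaa   [M -> g]

S ⇒ Sa ⇒ Saa ⇒ Saaa ⇒ Saaaa ⇒ Xgaaaa ⇒ gMgaaaa ⇒ gggaaaa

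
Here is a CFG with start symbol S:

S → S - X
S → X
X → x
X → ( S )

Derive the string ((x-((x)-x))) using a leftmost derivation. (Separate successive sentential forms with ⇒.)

S ⇒ X ⇒ (S) ⇒ (X) ⇒ ((S)) ⇒ ((S-X)) ⇒ ((X-X)) ⇒ ((x-X)) ⇒ ((x-(S))) ⇒ ((x-(S-X))) ⇒ ((x-(X-X))) ⇒ ((x-((S)-X))) ⇒ ((x-((X)-X))) ⇒ ((x-((x)-X))) ⇒ ((x-((x)-x)))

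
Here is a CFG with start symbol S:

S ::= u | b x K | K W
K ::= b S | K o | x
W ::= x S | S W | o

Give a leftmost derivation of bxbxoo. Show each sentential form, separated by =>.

S=>bxK=>bxbS=>bxbKW=>bxbKoW=>bxbxoW=>bxbxoo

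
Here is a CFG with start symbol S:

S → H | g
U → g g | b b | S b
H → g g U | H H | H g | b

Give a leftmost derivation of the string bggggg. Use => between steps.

S => H   [S → H]
H => HH   [H → H H]
HH => HgH   [H → H g]
HgH => bgH   [H → b]
bgH => bgggU   [H → g g U]
bgggU => bggggg   [U → g g]

S => H => HH => HgH => bgH => bgggU => bggggg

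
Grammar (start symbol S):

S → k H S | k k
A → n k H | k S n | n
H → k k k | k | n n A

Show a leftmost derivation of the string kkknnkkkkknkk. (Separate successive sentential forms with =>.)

S => kHS => kkS => kkkHS => kkknnAS => kkknnkSnS => kkknnkkHSnS => kkknnkkkSnS => kkknnkkkkknS => kkknnkkkkknkk

S => kHS   [S → k H S]
kHS => kkS   [H → k]
kkS => kkkHS   [S → k H S]
kkkHS => kkknnAS   [H → n n A]
kkknnAS => kkknnkSnS   [A → k S n]
kkknnkSnS => kkknnkkHSnS   [S → k H S]
kkknnkkHSnS => kkknnkkkSnS   [H → k]
kkknnkkkSnS => kkknnkkkkknS   [S → k k]
kkknnkkkkknS => kkknnkkkkknkk   [S → k k]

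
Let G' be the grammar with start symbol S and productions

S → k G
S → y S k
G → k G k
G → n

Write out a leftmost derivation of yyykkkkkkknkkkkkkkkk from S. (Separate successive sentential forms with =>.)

S => ySk => yySkk => yyySkkk => yyykGkkk => yyykkGkkkk => yyykkkGkkkkk => yyykkkkGkkkkkk => yyykkkkkGkkkkkkk => yyykkkkkkGkkkkkkkk => yyykkkkkkkGkkkkkkkkk => yyykkkkkkknkkkkkkkkk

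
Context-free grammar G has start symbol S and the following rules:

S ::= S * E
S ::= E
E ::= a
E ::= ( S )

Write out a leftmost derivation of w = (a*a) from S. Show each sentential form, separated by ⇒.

S ⇒ E   [S ::= E]
E ⇒ (S)   [E ::= ( S )]
(S) ⇒ (S*E)   [S ::= S * E]
(S*E) ⇒ (E*E)   [S ::= E]
(E*E) ⇒ (a*E)   [E ::= a]
(a*E) ⇒ (a*a)   [E ::= a]

S ⇒ E ⇒ (S) ⇒ (S*E) ⇒ (E*E) ⇒ (a*E) ⇒ (a*a)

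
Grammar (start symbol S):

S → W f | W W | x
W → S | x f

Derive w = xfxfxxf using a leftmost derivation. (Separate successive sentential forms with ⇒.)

S ⇒ WW ⇒ xfW ⇒ xfS ⇒ xfWW ⇒ xfxfW ⇒ xfxfS ⇒ xfxfWW ⇒ xfxfSW ⇒ xfxfxW ⇒ xfxfxxf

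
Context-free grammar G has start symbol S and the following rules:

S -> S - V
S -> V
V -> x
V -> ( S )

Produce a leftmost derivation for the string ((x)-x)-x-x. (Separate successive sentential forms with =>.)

S => S-V => S-V-V => V-V-V => (S)-V-V => (S-V)-V-V => (V-V)-V-V => ((S)-V)-V-V => ((V)-V)-V-V => ((x)-V)-V-V => ((x)-x)-V-V => ((x)-x)-x-V => ((x)-x)-x-x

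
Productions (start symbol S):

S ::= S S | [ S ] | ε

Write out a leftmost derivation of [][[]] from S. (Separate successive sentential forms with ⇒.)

S ⇒ SS ⇒ SSS ⇒ [S]SS ⇒ []SS ⇒ []SSS ⇒ [][S]SS ⇒ [][[S]]SS ⇒ [][[]]SS ⇒ [][[]]S ⇒ [][[]]

S ⇒ SS   [S ::= S S]
SS ⇒ SSS   [S ::= S S]
SSS ⇒ [S]SS   [S ::= [ S ]]
[S]SS ⇒ []SS   [S ::= ε]
[]SS ⇒ []SSS   [S ::= S S]
[]SSS ⇒ [][S]SS   [S ::= [ S ]]
[][S]SS ⇒ [][[S]]SS   [S ::= [ S ]]
[][[S]]SS ⇒ [][[]]SS   [S ::= ε]
[][[]]SS ⇒ [][[]]S   [S ::= ε]
[][[]]S ⇒ [][[]]   [S ::= ε]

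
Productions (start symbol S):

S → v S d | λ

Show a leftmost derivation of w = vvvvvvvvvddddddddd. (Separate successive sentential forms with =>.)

S => vSd => vvSdd => vvvSddd => vvvvSdddd => vvvvvSddddd => vvvvvvSdddddd => vvvvvvvSddddddd => vvvvvvvvSdddddddd => vvvvvvvvvSddddddddd => vvvvvvvvvddddddddd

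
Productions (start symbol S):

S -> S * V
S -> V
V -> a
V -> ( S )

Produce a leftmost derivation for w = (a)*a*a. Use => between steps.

S=>S*V=>S*V*V=>V*V*V=>(S)*V*V=>(V)*V*V=>(a)*V*V=>(a)*a*V=>(a)*a*a

S => S*V   [S -> S * V]
S*V => S*V*V   [S -> S * V]
S*V*V => V*V*V   [S -> V]
V*V*V => (S)*V*V   [V -> ( S )]
(S)*V*V => (V)*V*V   [S -> V]
(V)*V*V => (a)*V*V   [V -> a]
(a)*V*V => (a)*a*V   [V -> a]
(a)*a*V => (a)*a*a   [V -> a]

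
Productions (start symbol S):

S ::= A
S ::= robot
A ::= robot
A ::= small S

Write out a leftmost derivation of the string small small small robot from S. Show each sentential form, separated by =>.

S => A   [S ::= A]
A => small S   [A ::= small S]
small S => small A   [S ::= A]
small A => small small S   [A ::= small S]
small small S => small small A   [S ::= A]
small small A => small small small S   [A ::= small S]
small small small S => small small small robot   [S ::= robot]

S => A => small S => small A => small small S => small small A => small small small S => small small small robot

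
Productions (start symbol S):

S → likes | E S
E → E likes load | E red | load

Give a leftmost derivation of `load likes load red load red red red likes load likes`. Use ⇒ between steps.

S ⇒ E S ⇒ E red S ⇒ E likes load red S ⇒ load likes load red S ⇒ load likes load red E S ⇒ load likes load red E likes load S ⇒ load likes load red E red likes load S ⇒ load likes load red E red red likes load S ⇒ load likes load red E red red red likes load S ⇒ load likes load red load red red red likes load S ⇒ load likes load red load red red red likes load likes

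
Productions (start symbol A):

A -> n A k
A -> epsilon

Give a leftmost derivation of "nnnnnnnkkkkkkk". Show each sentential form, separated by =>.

A => nAk   [A -> n A k]
nAk => nnAkk   [A -> n A k]
nnAkk => nnnAkkk   [A -> n A k]
nnnAkkk => nnnnAkkkk   [A -> n A k]
nnnnAkkkk => nnnnnAkkkkk   [A -> n A k]
nnnnnAkkkkk => nnnnnnAkkkkkk   [A -> n A k]
nnnnnnAkkkkkk => nnnnnnnAkkkkkkk   [A -> n A k]
nnnnnnnAkkkkkkk => nnnnnnnkkkkkkk   [A -> epsilon]

A=>nAk=>nnAkk=>nnnAkkk=>nnnnAkkkk=>nnnnnAkkkkk=>nnnnnnAkkkkkk=>nnnnnnnAkkkkkkk=>nnnnnnnkkkkkkk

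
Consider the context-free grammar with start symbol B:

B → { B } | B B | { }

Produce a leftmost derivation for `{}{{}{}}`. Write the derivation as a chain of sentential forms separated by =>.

B => BB   [B → B B]
BB => {}B   [B → { }]
{}B => {}{B}   [B → { B }]
{}{B} => {}{BB}   [B → B B]
{}{BB} => {}{{}B}   [B → { }]
{}{{}B} => {}{{}{}}   [B → { }]

B => BB => {}B => {}{B} => {}{BB} => {}{{}B} => {}{{}{}}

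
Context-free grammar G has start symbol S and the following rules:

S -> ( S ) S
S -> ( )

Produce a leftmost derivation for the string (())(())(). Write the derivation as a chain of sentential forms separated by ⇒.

S ⇒ (S)S   [S -> ( S ) S]
(S)S ⇒ (())S   [S -> ( )]
(())S ⇒ (())(S)S   [S -> ( S ) S]
(())(S)S ⇒ (())(())S   [S -> ( )]
(())(())S ⇒ (())(())()   [S -> ( )]

S⇒(S)S⇒(())S⇒(())(S)S⇒(())(())S⇒(())(())()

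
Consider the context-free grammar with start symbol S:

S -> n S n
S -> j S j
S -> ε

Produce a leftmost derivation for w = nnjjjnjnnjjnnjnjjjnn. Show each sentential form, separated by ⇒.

S ⇒ nSn ⇒ nnSnn ⇒ nnjSjnn ⇒ nnjjSjjnn ⇒ nnjjjSjjjnn ⇒ nnjjjnSnjjjnn ⇒ nnjjjnjSjnjjjnn ⇒ nnjjjnjnSnjnjjjnn ⇒ nnjjjnjnnSnnjnjjjnn ⇒ nnjjjnjnnjSjnnjnjjjnn ⇒ nnjjjnjnnjjnnjnjjjnn

S ⇒ nSn   [S -> n S n]
nSn ⇒ nnSnn   [S -> n S n]
nnSnn ⇒ nnjSjnn   [S -> j S j]
nnjSjnn ⇒ nnjjSjjnn   [S -> j S j]
nnjjSjjnn ⇒ nnjjjSjjjnn   [S -> j S j]
nnjjjSjjjnn ⇒ nnjjjnSnjjjnn   [S -> n S n]
nnjjjnSnjjjnn ⇒ nnjjjnjSjnjjjnn   [S -> j S j]
nnjjjnjSjnjjjnn ⇒ nnjjjnjnSnjnjjjnn   [S -> n S n]
nnjjjnjnSnjnjjjnn ⇒ nnjjjnjnnSnnjnjjjnn   [S -> n S n]
nnjjjnjnnSnnjnjjjnn ⇒ nnjjjnjnnjSjnnjnjjjnn   [S -> j S j]
nnjjjnjnnjSjnnjnjjjnn ⇒ nnjjjnjnnjjnnjnjjjnn   [S -> ε]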